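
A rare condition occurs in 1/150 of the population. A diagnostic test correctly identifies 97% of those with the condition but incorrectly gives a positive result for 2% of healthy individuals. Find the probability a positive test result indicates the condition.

Let D = the rare event, + = positive/flagged.
P(D) = 1/150
P(+|D) = 97/100
P(+|D') = 2/100 = 1/50
P(+) = P(+|D)P(D) + P(+|D')P(D')
     = \frac{97}{100} × \frac{1}{150} + \frac{1}{50} × \frac{149}{150}
     = \frac{79}{3000}
P(D|+) = P(+|D)P(D)/P(+) = \frac{97}{395}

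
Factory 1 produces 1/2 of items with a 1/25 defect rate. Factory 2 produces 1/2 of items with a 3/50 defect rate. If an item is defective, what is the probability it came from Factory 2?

Using Bayes' theorem:
P(F1) = 1/2, P(D|F1) = 1/25
P(F2) = 1/2, P(D|F2) = 3/50
P(D) = P(D|F1)P(F1) + P(D|F2)P(F2)
     = \frac{1}{20}
P(F2|D) = P(D|F2)P(F2) / P(D)
= \frac{3}{5}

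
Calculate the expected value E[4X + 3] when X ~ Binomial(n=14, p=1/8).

For X ~ Binomial(n=14, p=1/8):
E[X] = \frac{7}{4}
E[4X + 3] = 4 × E[X] + 3 = 10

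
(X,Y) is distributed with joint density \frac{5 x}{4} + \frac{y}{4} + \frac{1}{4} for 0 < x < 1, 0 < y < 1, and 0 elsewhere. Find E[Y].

E[Y] = ∫_0^1 ∫_0^1 y × f(x,y) dx dy
= \frac{25}{48}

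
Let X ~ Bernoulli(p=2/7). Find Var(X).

For X ~ Bernoulli(p=2/7):
Var(X) = \frac{10}{49}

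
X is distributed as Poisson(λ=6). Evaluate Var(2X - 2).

For X ~ Poisson(λ=6):
Var(X) = 6
Var(2X - 2) = (2)² × Var(X) = 4 × 6 = 24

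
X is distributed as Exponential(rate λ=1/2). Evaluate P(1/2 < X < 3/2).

P(1/2 < X < 3/2) = ∫_{1/2}^{3/2} f(x) dx
where f(x) = \frac{e^{- \frac{x}{2}}}{2}
= - \frac{1 - e^{\frac{1}{2}}}{e^{\frac{3}{4}}}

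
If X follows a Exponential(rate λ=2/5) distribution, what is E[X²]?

Using the identity E[X²] = Var(X) + (E[X])²:
E[X] = \frac{5}{2}
Var(X) = \frac{25}{4}
E[X²] = \frac{25}{4} + (\frac{5}{2})²
= \frac{25}{2}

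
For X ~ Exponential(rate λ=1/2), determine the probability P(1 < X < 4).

P(1 < X < 4) = ∫_{1}^{4} f(x) dx
where f(x) = \frac{e^{- \frac{x}{2}}}{2}
= - \frac{1}{e^{2}} + e^{- \frac{1}{2}}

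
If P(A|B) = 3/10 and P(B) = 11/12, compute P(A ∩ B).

By definition, P(A|B) = P(A ∩ B) / P(B)
So P(A ∩ B) = P(A|B) × P(B)
= 3/10 × 11/12
= 11/40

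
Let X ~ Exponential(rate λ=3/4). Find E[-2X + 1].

For X ~ Exponential(rate λ=3/4):
E[X] = \frac{4}{3}
E[-2X + 1] = -2 × E[X] + 1 = - \frac{5}{3}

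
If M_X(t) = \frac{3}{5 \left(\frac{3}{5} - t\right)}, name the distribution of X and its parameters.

The MGF M(t) = \frac{3}{5 \left(\frac{3}{5} - t\right)} is the standard form for the Exponential distribution.
Comparing with the known MGF formula identifies: Exponential(rate λ=3/5)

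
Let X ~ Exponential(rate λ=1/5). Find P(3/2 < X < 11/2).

P(3/2 < X < 11/2) = ∫_{3/2}^{11/2} f(x) dx
where f(x) = \frac{e^{- \frac{x}{5}}}{5}
= - \frac{1 - e^{\frac{4}{5}}}{e^{\frac{11}{10}}}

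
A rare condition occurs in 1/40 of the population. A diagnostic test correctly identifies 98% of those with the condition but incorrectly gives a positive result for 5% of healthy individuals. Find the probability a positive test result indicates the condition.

Let D = the rare event, + = positive/flagged.
P(D) = 1/40
P(+|D) = 98/100 = 49/50
P(+|D') = 5/100 = 1/20
P(+) = P(+|D)P(D) + P(+|D')P(D')
     = \frac{49}{50} × \frac{1}{40} + \frac{1}{20} × \frac{39}{40}
     = \frac{293}{4000}
P(D|+) = P(+|D)P(D)/P(+) = \frac{98}{293}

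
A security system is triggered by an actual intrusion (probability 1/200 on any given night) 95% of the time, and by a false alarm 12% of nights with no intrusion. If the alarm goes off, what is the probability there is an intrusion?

Let D = the rare event, + = positive/flagged.
P(D) = 1/200
P(+|D) = 95/100 = 19/20
P(+|D') = 12/100 = 3/25
P(+) = P(+|D)P(D) + P(+|D')P(D')
     = \frac{19}{20} × \frac{1}{200} + \frac{3}{25} × \frac{199}{200}
     = \frac{2483}{20000}
P(D|+) = P(+|D)P(D)/P(+) = \frac{95}{2483}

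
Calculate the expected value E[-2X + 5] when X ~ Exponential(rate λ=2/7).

For X ~ Exponential(rate λ=2/7):
E[X] = \frac{7}{2}
E[-2X + 5] = -2 × E[X] + 5 = -2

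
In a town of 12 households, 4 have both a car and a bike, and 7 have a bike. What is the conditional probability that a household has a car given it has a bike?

P(A ∩ B) = 4/12 = 1/3
P(B) = 7/12
P(A|B) = P(A ∩ B) / P(B) = (1/3) / (7/12) = 4/7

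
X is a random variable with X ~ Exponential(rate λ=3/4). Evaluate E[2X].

For X ~ Exponential(rate λ=3/4):
E[X] = \frac{4}{3}
E[2X] = 2 × E[X] + 0 = \frac{8}{3}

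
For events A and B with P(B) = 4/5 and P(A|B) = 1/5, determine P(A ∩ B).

By definition, P(A|B) = P(A ∩ B) / P(B)
So P(A ∩ B) = P(A|B) × P(B)
= 1/5 × 4/5
= 4/25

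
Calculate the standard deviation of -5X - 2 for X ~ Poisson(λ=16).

For X ~ Poisson(λ=16):
Var(X) = 16
SD(X) = √(Var(X)) = √(16) = 4
SD(-5X - 2) = |-5| × SD(X) = 5 × 4 = 20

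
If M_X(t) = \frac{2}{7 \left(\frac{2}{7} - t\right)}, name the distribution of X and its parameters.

The MGF M(t) = \frac{2}{7 \left(\frac{2}{7} - t\right)} is the standard form for the Exponential distribution.
Comparing with the known MGF formula identifies: Exponential(rate λ=2/7)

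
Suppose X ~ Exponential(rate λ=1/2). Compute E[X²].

Using the identity E[X²] = Var(X) + (E[X])²:
E[X] = 2
Var(X) = 4
E[X²] = 4 + (2)²
= 8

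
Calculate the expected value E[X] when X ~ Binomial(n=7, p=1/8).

For X ~ Binomial(n=7, p=1/8), the expected value is:
E[X] = \frac{7}{8}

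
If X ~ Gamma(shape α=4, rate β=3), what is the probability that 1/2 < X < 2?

P(1/2 < X < 2) = ∫_{1/2}^{2} f(x) dx
where f(x) = \frac{27 x^{3} e^{- 3 x}}{2}
= - \frac{61}{e^{6}} + \frac{67}{16 e^{\frac{3}{2}}}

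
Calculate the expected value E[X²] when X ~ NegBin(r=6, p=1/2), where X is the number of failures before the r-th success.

Using the identity E[X²] = Var(X) + (E[X])²:
E[X] = 6
Var(X) = 12
E[X²] = 12 + (6)²
= 48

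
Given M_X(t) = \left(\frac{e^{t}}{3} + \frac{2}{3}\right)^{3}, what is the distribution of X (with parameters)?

The MGF M(t) = \left(\frac{e^{t}}{3} + \frac{2}{3}\right)^{3} is the standard form for the Binomial distribution.
Comparing with the known MGF formula identifies: Binomial(n=3, p=1/3)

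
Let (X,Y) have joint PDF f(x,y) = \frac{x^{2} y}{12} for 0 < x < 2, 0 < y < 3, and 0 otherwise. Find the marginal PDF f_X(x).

f_X(x) = ∫_0^3 f(x,y) dy
= ∫_0^3 \frac{x^{2} y}{12} dy
= \frac{3 x^{2}}{8} for 0 < x < 2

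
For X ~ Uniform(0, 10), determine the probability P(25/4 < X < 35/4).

P(25/4 < X < 35/4) = ∫_{25/4}^{35/4} f(x) dx
where f(x) = \frac{1}{10}
= \frac{1}{4}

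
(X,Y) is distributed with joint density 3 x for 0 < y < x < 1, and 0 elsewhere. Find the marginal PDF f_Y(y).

f_Y(y) = ∫_y^1 3 x dx = \frac{3}{2} - \frac{3 y^{2}}{2}
for 0 < y < 1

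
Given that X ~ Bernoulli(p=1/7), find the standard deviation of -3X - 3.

For X ~ Bernoulli(p=1/7):
Var(X) = \frac{6}{49}
SD(X) = √(Var(X)) = √(\frac{6}{49}) = \frac{\sqrt{6}}{7}
SD(-3X - 3) = |-3| × SD(X) = 3 × \frac{\sqrt{6}}{7} = \frac{3 \sqrt{6}}{7}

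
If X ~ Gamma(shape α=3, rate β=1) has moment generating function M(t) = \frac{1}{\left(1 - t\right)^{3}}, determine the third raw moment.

To find E[X^3], compute M^(3)(0):
M^(1)(t) = \frac{3}{\left(1 - t\right)^{4}}
M^(2)(t) = \frac{12}{\left(1 - t\right)^{5}}
M^(3)(t) = \frac{60}{\left(1 - t\right)^{6}}
M^(3)(0) = 60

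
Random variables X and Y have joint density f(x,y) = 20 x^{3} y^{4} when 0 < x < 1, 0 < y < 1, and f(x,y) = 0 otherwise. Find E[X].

E[X] = ∫_0^1 ∫_0^1 x × f(x,y) dy dx
= ∫_0^1 ∫_0^1 x × (20 x^{3} y^{4}) dy dx
= \frac{4}{5}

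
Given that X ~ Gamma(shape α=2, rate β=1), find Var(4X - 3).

For X ~ Gamma(shape α=2, rate β=1):
Var(X) = 2
Var(4X - 3) = (4)² × Var(X) = 16 × 2 = 32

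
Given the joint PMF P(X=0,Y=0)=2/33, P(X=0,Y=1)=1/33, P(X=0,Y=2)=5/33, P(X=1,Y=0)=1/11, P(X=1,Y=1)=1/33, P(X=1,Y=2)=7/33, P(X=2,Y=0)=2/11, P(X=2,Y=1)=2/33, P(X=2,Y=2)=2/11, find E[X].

First find marginal of X:
P(X=0) = 8/33
P(X=1) = 1/3
P(X=2) = 14/33
E[X] = 0 × 8/33 + 1 × 1/3 + 2 × 14/33 = 13/11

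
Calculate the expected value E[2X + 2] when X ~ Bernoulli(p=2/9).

For X ~ Bernoulli(p=2/9):
E[X] = \frac{2}{9}
E[2X + 2] = 2 × E[X] + 2 = \frac{22}{9}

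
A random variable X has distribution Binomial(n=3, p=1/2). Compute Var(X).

For X ~ Binomial(n=3, p=1/2):
Var(X) = \frac{3}{4}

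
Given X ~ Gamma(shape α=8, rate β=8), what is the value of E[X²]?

Using the identity E[X²] = Var(X) + (E[X])²:
E[X] = 1
Var(X) = \frac{1}{8}
E[X²] = \frac{1}{8} + (1)²
= \frac{9}{8}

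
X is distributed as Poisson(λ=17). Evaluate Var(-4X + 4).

For X ~ Poisson(λ=17):
Var(X) = 17
Var(-4X + 4) = (-4)² × Var(X) = 16 × 17 = 272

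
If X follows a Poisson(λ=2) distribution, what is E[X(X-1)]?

E[X(X-1)] = E[X² - X] = E[X²] - E[X]
E[X] = 2
E[X²] = Var(X) + (E[X])² = 2 + (2)² = 6
E[X(X-1)] = 6 - 2 = 4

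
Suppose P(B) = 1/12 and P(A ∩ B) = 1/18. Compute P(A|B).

P(A|B) = P(A ∩ B) / P(B)
= (1/18) / (1/12)
= 2/3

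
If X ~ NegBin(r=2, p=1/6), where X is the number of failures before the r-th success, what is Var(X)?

For X ~ NegBin(r=2, p=1/6), where X is the number of failures before the r-th success:
Var(X) = 60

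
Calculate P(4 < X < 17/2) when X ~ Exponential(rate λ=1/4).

P(4 < X < 17/2) = ∫_{4}^{17/2} f(x) dx
where f(x) = \frac{e^{- \frac{x}{4}}}{4}
= - \frac{1}{e^{\frac{17}{8}}} + e^{-1}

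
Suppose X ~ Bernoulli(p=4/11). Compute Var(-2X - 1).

For X ~ Bernoulli(p=4/11):
Var(X) = \frac{28}{121}
Var(-2X - 1) = (-2)² × Var(X) = 4 × \frac{28}{121} = \frac{112}{121}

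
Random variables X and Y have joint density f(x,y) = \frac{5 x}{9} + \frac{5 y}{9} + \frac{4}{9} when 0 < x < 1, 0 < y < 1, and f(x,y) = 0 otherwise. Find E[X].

E[X] = ∫_0^1 ∫_0^1 x × f(x,y) dy dx
= ∫_0^1 ∫_0^1 x × (\frac{5 x}{9} + \frac{5 y}{9} + \frac{4}{9}) dy dx
= \frac{59}{108}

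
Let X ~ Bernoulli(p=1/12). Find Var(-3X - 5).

For X ~ Bernoulli(p=1/12):
Var(X) = \frac{11}{144}
Var(-3X - 5) = (-3)² × Var(X) = 9 × \frac{11}{144} = \frac{11}{16}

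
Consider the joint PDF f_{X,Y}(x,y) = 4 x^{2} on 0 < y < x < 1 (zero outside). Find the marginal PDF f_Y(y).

f_Y(y) = ∫_y^1 4 x^{2} dx = \frac{4}{3} - \frac{4 y^{3}}{3}
for 0 < y < 1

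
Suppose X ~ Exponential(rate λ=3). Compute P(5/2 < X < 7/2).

P(5/2 < X < 7/2) = ∫_{5/2}^{7/2} f(x) dx
where f(x) = 3 e^{- 3 x}
= - \frac{1 - e^{3}}{e^{\frac{21}{2}}}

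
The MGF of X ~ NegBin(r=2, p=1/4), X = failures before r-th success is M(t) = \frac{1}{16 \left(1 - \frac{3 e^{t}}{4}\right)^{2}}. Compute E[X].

To find E[X], compute M^(1)(0):
M^(1)(t) = \frac{3 e^{t}}{32 \left(1 - \frac{3 e^{t}}{4}\right)^{3}}
M^(1)(0) = 6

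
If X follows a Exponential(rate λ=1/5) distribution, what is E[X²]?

Using the identity E[X²] = Var(X) + (E[X])²:
E[X] = 5
Var(X) = 25
E[X²] = 25 + (5)²
= 50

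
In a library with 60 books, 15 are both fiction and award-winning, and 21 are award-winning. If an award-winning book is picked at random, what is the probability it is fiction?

P(A ∩ B) = 15/60 = 1/4
P(B) = 21/60 = 7/20
P(A|B) = P(A ∩ B) / P(B) = (1/4) / (7/20) = 5/7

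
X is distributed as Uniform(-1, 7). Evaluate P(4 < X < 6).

P(4 < X < 6) = ∫_{4}^{6} f(x) dx
where f(x) = \frac{1}{8}
= \frac{1}{4}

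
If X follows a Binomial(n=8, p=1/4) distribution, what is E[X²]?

Using the identity E[X²] = Var(X) + (E[X])²:
E[X] = 2
Var(X) = \frac{3}{2}
E[X²] = \frac{3}{2} + (2)²
= \frac{11}{2}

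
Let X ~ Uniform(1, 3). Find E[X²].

Using the identity E[X²] = Var(X) + (E[X])²:
E[X] = 2
Var(X) = \frac{1}{3}
E[X²] = \frac{1}{3} + (2)²
= \frac{13}{3}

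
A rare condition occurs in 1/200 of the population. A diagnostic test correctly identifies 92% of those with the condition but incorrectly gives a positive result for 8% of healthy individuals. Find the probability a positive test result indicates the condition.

Let D = the rare event, + = positive/flagged.
P(D) = 1/200
P(+|D) = 92/100 = 23/25
P(+|D') = 8/100 = 2/25
P(+) = P(+|D)P(D) + P(+|D')P(D')
     = \frac{23}{25} × \frac{1}{200} + \frac{2}{25} × \frac{199}{200}
     = \frac{421}{5000}
P(D|+) = P(+|D)P(D)/P(+) = \frac{23}{421}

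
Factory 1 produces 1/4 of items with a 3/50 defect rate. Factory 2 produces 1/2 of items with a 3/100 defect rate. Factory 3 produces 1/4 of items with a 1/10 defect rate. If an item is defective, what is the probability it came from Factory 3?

Using Bayes' theorem:
P(F1) = 1/4, P(D|F1) = 3/50
P(F2) = 1/2, P(D|F2) = 3/100
P(F3) = 1/4, P(D|F3) = 1/10
P(D) = P(D|F1)P(F1) + P(D|F2)P(F2) + P(D|F3)P(F3)
     = \frac{11}{200}
P(F3|D) = P(D|F3)P(F3) / P(D)
= \frac{5}{11}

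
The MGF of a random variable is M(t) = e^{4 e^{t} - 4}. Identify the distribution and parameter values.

The MGF M(t) = e^{4 e^{t} - 4} is the standard form for the Poisson distribution.
Comparing with the known MGF formula identifies: Poisson(λ=4)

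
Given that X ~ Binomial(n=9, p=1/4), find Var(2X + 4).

For X ~ Binomial(n=9, p=1/4):
Var(X) = \frac{27}{16}
Var(2X + 4) = (2)² × Var(X) = 4 × \frac{27}{16} = \frac{27}{4}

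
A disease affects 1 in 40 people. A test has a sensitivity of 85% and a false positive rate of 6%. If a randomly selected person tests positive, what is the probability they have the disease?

Let D = the rare event, + = positive/flagged.
P(D) = 1/40
P(+|D) = 85/100 = 17/20
P(+|D') = 6/100 = 3/50
P(+) = P(+|D)P(D) + P(+|D')P(D')
     = \frac{17}{20} × \frac{1}{40} + \frac{3}{50} × \frac{39}{40}
     = \frac{319}{4000}
P(D|+) = P(+|D)P(D)/P(+) = \frac{85}{319}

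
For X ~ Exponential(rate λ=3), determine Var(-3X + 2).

For X ~ Exponential(rate λ=3):
Var(X) = \frac{1}{9}
Var(-3X + 2) = (-3)² × Var(X) = 9 × \frac{1}{9} = 1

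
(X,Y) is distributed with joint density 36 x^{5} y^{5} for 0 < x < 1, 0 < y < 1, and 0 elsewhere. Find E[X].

E[X] = ∫_0^1 ∫_0^1 x × f(x,y) dy dx
= ∫_0^1 ∫_0^1 x × (36 x^{5} y^{5}) dy dx
= \frac{6}{7}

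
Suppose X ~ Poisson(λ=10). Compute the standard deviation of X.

For X ~ Poisson(λ=10):
Var(X) = 10
SD(X) = √(Var(X)) = √(10) = \sqrt{10}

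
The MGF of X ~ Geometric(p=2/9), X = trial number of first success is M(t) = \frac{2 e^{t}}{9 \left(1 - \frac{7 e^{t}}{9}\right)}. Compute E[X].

To find E[X], compute M^(1)(0):
M^(1)(t) = \frac{2 e^{t}}{9 \left(1 - \frac{7 e^{t}}{9}\right)} + \frac{14 e^{2 t}}{81 \left(1 - \frac{7 e^{t}}{9}\right)^{2}}
M^(1)(0) = \frac{9}{2}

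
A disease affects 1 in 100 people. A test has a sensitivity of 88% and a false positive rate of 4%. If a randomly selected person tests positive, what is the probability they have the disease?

Let D = the rare event, + = positive/flagged.
P(D) = 1/100
P(+|D) = 88/100 = 22/25
P(+|D') = 4/100 = 1/25
P(+) = P(+|D)P(D) + P(+|D')P(D')
     = \frac{22}{25} × \frac{1}{100} + \frac{1}{25} × \frac{99}{100}
     = \frac{121}{2500}
P(D|+) = P(+|D)P(D)/P(+) = \frac{2}{11}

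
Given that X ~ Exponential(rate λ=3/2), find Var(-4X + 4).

For X ~ Exponential(rate λ=3/2):
Var(X) = \frac{4}{9}
Var(-4X + 4) = (-4)² × Var(X) = 16 × \frac{4}{9} = \frac{64}{9}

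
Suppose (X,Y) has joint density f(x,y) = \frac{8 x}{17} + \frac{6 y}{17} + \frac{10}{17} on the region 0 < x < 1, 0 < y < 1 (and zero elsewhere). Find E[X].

E[X] = ∫_0^1 ∫_0^1 x × f(x,y) dy dx
= ∫_0^1 ∫_0^1 x × (\frac{8 x}{17} + \frac{6 y}{17} + \frac{10}{17}) dy dx
= \frac{55}{102}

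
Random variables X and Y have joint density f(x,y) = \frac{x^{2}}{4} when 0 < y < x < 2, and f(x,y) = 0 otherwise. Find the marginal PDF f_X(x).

f_X(x) = ∫_0^x \frac{x^{2}}{4} dy = \frac{x^{3}}{4}
for 0 < x < 2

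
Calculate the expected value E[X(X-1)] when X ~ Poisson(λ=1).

E[X(X-1)] = E[X² - X] = E[X²] - E[X]
E[X] = 1
E[X²] = Var(X) + (E[X])² = 1 + (1)² = 2
E[X(X-1)] = 2 - 1 = 1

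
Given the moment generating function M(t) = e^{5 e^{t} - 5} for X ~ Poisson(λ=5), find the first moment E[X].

To find E[X], compute M^(1)(0):
M^(1)(t) = 5 e^{t} e^{5 e^{t} - 5}
M^(1)(0) = 5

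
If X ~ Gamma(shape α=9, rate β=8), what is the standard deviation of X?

For X ~ Gamma(shape α=9, rate β=8):
Var(X) = \frac{9}{64}
SD(X) = √(Var(X)) = √(\frac{9}{64}) = \frac{3}{8}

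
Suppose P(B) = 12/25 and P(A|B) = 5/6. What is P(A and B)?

By definition, P(A|B) = P(A ∩ B) / P(B)
So P(A ∩ B) = P(A|B) × P(B)
= 5/6 × 12/25
= 2/5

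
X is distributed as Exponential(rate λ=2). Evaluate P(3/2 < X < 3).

P(3/2 < X < 3) = ∫_{3/2}^{3} f(x) dx
where f(x) = 2 e^{- 2 x}
= - \frac{1 - e^{3}}{e^{6}}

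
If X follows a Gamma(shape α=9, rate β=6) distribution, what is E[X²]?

Using the identity E[X²] = Var(X) + (E[X])²:
E[X] = \frac{3}{2}
Var(X) = \frac{1}{4}
E[X²] = \frac{1}{4} + (\frac{3}{2})²
= \frac{5}{2}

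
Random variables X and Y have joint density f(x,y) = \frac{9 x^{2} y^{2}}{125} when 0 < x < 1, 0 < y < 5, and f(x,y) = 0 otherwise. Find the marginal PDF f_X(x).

f_X(x) = ∫_0^5 f(x,y) dy
= ∫_0^5 \frac{9 x^{2} y^{2}}{125} dy
= 3 x^{2} for 0 < x < 1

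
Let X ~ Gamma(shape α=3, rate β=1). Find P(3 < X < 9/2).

P(3 < X < 9/2) = ∫_{3}^{9/2} f(x) dx
where f(x) = \frac{x^{2} e^{- x}}{2}
= - \frac{125}{8 e^{\frac{9}{2}}} + \frac{17}{2 e^{3}}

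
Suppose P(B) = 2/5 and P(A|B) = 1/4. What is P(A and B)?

By definition, P(A|B) = P(A ∩ B) / P(B)
So P(A ∩ B) = P(A|B) × P(B)
= 1/4 × 2/5
= 1/10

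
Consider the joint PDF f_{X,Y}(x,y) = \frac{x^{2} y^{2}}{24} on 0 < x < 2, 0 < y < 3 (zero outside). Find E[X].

f_X(x) = ∫_0^3 \frac{x^{2} y^{2}}{24} dy = \frac{3 x^{2}}{8}
E[X] = ∫_0^2 x × (\frac{3 x^{2}}{8}) dx = \frac{3}{2}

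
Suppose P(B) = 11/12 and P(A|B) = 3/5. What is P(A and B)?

By definition, P(A|B) = P(A ∩ B) / P(B)
So P(A ∩ B) = P(A|B) × P(B)
= 3/5 × 11/12
= 11/20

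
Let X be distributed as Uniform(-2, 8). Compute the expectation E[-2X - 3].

For X ~ Uniform(-2, 8):
E[X] = 3
E[-2X - 3] = -2 × E[X] - 3 = -9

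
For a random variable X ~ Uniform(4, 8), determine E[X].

For X ~ Uniform(4, 8), the expected value is:
E[X] = 6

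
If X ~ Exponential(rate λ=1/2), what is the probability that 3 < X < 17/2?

P(3 < X < 17/2) = ∫_{3}^{17/2} f(x) dx
where f(x) = \frac{e^{- \frac{x}{2}}}{2}
= - \frac{1}{e^{\frac{17}{4}}} + e^{- \frac{3}{2}}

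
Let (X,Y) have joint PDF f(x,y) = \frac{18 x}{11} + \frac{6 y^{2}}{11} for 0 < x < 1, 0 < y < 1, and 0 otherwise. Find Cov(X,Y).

E[XY] = ∫∫ xy × f(x,y) dx dy = \frac{15}{44}
E[X] = \frac{7}{11}
E[Y] = \frac{6}{11}
Cov(X,Y) = E[XY] - E[X]E[Y] = - \frac{3}{484}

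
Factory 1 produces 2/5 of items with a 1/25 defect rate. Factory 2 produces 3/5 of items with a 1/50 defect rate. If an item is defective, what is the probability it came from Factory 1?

Using Bayes' theorem:
P(F1) = 2/5, P(D|F1) = 1/25
P(F2) = 3/5, P(D|F2) = 1/50
P(D) = P(D|F1)P(F1) + P(D|F2)P(F2)
     = \frac{7}{250}
P(F1|D) = P(D|F1)P(F1) / P(D)
= \frac{4}{7}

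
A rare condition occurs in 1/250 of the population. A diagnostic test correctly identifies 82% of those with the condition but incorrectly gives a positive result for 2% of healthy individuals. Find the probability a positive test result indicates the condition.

Let D = the rare event, + = positive/flagged.
P(D) = 1/250
P(+|D) = 82/100 = 41/50
P(+|D') = 2/100 = 1/50
P(+) = P(+|D)P(D) + P(+|D')P(D')
     = \frac{41}{50} × \frac{1}{250} + \frac{1}{50} × \frac{249}{250}
     = \frac{29}{1250}
P(D|+) = P(+|D)P(D)/P(+) = \frac{41}{290}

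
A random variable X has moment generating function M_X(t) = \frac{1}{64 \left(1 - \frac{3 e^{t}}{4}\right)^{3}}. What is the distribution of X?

The MGF M(t) = \frac{1}{64 \left(1 - \frac{3 e^{t}}{4}\right)^{3}} is the standard form for the NegativeBinomial distribution.
Comparing with the known MGF formula identifies: NegBin(r=3, p=1/4), X = failures before r-th success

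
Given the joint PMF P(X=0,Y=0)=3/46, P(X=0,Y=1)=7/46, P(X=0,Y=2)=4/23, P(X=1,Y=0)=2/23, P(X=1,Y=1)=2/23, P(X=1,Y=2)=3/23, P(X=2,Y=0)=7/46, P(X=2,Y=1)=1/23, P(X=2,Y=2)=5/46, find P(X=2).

P(X=2) = P(X=2,Y=0) + P(X=2,Y=1) + P(X=2,Y=2)
= 7/46 + 1/23 + 5/46
= 7/23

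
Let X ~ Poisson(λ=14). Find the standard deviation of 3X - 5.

For X ~ Poisson(λ=14):
Var(X) = 14
SD(X) = √(Var(X)) = √(14) = \sqrt{14}
SD(3X - 5) = |3| × SD(X) = 3 × \sqrt{14} = 3 \sqrt{14}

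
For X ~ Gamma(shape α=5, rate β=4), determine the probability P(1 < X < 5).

P(1 < X < 5) = ∫_{1}^{5} f(x) dx
where f(x) = \frac{128 x^{4} e^{- 4 x}}{3}
= \frac{-24663 + 103 e^{16}}{3 e^{20}}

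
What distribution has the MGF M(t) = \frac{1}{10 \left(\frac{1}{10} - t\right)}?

The MGF M(t) = \frac{1}{10 \left(\frac{1}{10} - t\right)} is the standard form for the Exponential distribution.
Comparing with the known MGF formula identifies: Exponential(rate λ=1/10)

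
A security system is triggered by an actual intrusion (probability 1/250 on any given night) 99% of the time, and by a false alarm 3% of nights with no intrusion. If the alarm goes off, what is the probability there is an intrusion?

Let D = the rare event, + = positive/flagged.
P(D) = 1/250
P(+|D) = 99/100
P(+|D') = 3/100
P(+) = P(+|D)P(D) + P(+|D')P(D')
     = \frac{99}{100} × \frac{1}{250} + \frac{3}{100} × \frac{249}{250}
     = \frac{423}{12500}
P(D|+) = P(+|D)P(D)/P(+) = \frac{11}{94}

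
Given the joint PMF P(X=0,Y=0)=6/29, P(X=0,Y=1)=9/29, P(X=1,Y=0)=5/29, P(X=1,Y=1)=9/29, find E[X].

First find marginal of X:
P(X=0) = 15/29
P(X=1) = 14/29
E[X] = 0 × 15/29 + 1 × 14/29 = 14/29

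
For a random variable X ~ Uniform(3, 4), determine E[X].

For X ~ Uniform(3, 4), the expected value is:
E[X] = \frac{7}{2}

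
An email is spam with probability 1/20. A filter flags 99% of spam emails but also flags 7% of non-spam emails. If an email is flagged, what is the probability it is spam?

Let D = the rare event, + = positive/flagged.
P(D) = 1/20
P(+|D) = 99/100
P(+|D') = 7/100
P(+) = P(+|D)P(D) + P(+|D')P(D')
     = \frac{99}{100} × \frac{1}{20} + \frac{7}{100} × \frac{19}{20}
     = \frac{29}{250}
P(D|+) = P(+|D)P(D)/P(+) = \frac{99}{232}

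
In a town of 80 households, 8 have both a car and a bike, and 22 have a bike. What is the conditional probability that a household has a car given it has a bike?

P(A ∩ B) = 8/80 = 1/10
P(B) = 22/80 = 11/40
P(A|B) = P(A ∩ B) / P(B) = (1/10) / (11/40) = 4/11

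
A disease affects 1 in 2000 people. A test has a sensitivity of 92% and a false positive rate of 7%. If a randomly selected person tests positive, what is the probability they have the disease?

Let D = the rare event, + = positive/flagged.
P(D) = 1/2000
P(+|D) = 92/100 = 23/25
P(+|D') = 7/100
P(+) = P(+|D)P(D) + P(+|D')P(D')
     = \frac{23}{25} × \frac{1}{2000} + \frac{7}{100} × \frac{1999}{2000}
     = \frac{2817}{40000}
P(D|+) = P(+|D)P(D)/P(+) = \frac{92}{14085}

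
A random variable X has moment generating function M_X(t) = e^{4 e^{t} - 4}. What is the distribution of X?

The MGF M(t) = e^{4 e^{t} - 4} is the standard form for the Poisson distribution.
Comparing with the known MGF formula identifies: Poisson(λ=4)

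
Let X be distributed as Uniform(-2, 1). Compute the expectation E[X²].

Using the identity E[X²] = Var(X) + (E[X])²:
E[X] = - \frac{1}{2}
Var(X) = \frac{3}{4}
E[X²] = \frac{3}{4} + (- \frac{1}{2})²
= 1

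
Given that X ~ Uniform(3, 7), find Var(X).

For X ~ Uniform(3, 7):
Var(X) = \frac{4}{3}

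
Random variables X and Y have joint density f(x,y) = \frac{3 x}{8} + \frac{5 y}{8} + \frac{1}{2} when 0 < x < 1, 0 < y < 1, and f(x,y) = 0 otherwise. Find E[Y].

E[Y] = ∫_0^1 ∫_0^1 y × f(x,y) dx dy
= \frac{53}{96}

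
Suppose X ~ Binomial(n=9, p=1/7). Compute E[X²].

Using the identity E[X²] = Var(X) + (E[X])²:
E[X] = \frac{9}{7}
Var(X) = \frac{54}{49}
E[X²] = \frac{54}{49} + (\frac{9}{7})²
= \frac{135}{49}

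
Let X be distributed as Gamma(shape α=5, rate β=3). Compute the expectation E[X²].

Using the identity E[X²] = Var(X) + (E[X])²:
E[X] = \frac{5}{3}
Var(X) = \frac{5}{9}
E[X²] = \frac{5}{9} + (\frac{5}{3})²
= \frac{10}{3}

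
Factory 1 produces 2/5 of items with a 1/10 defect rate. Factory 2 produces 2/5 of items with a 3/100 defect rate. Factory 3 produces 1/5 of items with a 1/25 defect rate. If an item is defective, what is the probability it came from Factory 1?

Using Bayes' theorem:
P(F1) = 2/5, P(D|F1) = 1/10
P(F2) = 2/5, P(D|F2) = 3/100
P(F3) = 1/5, P(D|F3) = 1/25
P(D) = P(D|F1)P(F1) + P(D|F2)P(F2) + P(D|F3)P(F3)
     = \frac{3}{50}
P(F1|D) = P(D|F1)P(F1) / P(D)
= \frac{2}{3}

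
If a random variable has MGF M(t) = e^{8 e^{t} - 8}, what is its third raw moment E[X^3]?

To find E[X^3], compute M^(3)(0):
M^(1)(t) = 8 e^{t} e^{8 e^{t} - 8}
M^(2)(t) = 64 e^{2 t} e^{8 e^{t} - 8} + 8 e^{t} e^{8 e^{t} - 8}
M^(3)(t) = 512 e^{3 t} e^{8 e^{t} - 8} + 192 e^{2 t} e^{8 e^{t} - 8} + 8 e^{t} e^{8 e^{t} - 8}
M^(3)(0) = 712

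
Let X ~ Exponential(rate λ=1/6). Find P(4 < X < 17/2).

P(4 < X < 17/2) = ∫_{4}^{17/2} f(x) dx
where f(x) = \frac{e^{- \frac{x}{6}}}{6}
= - \frac{1}{e^{\frac{17}{12}}} + e^{- \frac{2}{3}}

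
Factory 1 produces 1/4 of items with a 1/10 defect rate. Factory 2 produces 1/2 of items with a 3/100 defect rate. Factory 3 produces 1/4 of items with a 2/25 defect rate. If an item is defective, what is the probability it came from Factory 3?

Using Bayes' theorem:
P(F1) = 1/4, P(D|F1) = 1/10
P(F2) = 1/2, P(D|F2) = 3/100
P(F3) = 1/4, P(D|F3) = 2/25
P(D) = P(D|F1)P(F1) + P(D|F2)P(F2) + P(D|F3)P(F3)
     = \frac{3}{50}
P(F3|D) = P(D|F3)P(F3) / P(D)
= \frac{1}{3}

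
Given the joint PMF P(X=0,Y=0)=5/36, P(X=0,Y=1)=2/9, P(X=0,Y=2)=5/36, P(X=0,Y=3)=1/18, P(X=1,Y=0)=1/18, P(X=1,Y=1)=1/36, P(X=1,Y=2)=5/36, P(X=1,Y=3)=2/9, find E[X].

First find marginal of X:
P(X=0) = 5/9
P(X=1) = 4/9
E[X] = 0 × 5/9 + 1 × 4/9 = 4/9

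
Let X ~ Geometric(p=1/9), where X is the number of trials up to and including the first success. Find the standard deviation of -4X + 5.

For X ~ Geometric(p=1/9), where X is the number of trials up to and including the first success:
Var(X) = 72
SD(X) = √(Var(X)) = √(72) = 6 \sqrt{2}
SD(-4X + 5) = |-4| × SD(X) = 4 × 6 \sqrt{2} = 24 \sqrt{2}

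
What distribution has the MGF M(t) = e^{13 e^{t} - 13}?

The MGF M(t) = e^{13 e^{t} - 13} is the standard form for the Poisson distribution.
Comparing with the known MGF formula identifies: Poisson(λ=13)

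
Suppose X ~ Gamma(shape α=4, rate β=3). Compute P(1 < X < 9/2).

P(1 < X < 9/2) = ∫_{1}^{9/2} f(x) dx
where f(x) = \frac{27 x^{3} e^{- 3 x}}{2}
= - \frac{8251}{16 e^{\frac{27}{2}}} + \frac{13}{e^{3}}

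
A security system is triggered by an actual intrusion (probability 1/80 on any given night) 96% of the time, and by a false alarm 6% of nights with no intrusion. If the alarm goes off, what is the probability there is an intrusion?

Let D = the rare event, + = positive/flagged.
P(D) = 1/80
P(+|D) = 96/100 = 24/25
P(+|D') = 6/100 = 3/50
P(+) = P(+|D)P(D) + P(+|D')P(D')
     = \frac{24}{25} × \frac{1}{80} + \frac{3}{50} × \frac{79}{80}
     = \frac{57}{800}
P(D|+) = P(+|D)P(D)/P(+) = \frac{16}{95}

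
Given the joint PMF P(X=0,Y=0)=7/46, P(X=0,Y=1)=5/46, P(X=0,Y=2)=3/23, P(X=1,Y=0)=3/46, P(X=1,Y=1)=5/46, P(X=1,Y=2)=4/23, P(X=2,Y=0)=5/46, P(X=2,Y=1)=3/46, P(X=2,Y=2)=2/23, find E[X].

First find marginal of X:
P(X=0) = 9/23
P(X=1) = 8/23
P(X=2) = 6/23
E[X] = 0 × 9/23 + 1 × 8/23 + 2 × 6/23 = 20/23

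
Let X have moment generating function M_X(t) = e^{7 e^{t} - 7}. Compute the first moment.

To find E[X], compute M^(1)(0):
M^(1)(t) = 7 e^{t} e^{7 e^{t} - 7}
M^(1)(0) = 7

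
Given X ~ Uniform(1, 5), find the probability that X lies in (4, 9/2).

P(4 < X < 9/2) = ∫_{4}^{9/2} f(x) dx
where f(x) = \frac{1}{4}
= \frac{1}{8}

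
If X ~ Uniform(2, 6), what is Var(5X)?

For X ~ Uniform(2, 6):
Var(X) = \frac{4}{3}
Var(5X) = (5)² × Var(X) = 25 × \frac{4}{3} = \frac{100}{3}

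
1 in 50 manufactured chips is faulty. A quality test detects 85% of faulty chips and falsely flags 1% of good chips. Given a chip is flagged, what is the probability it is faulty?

Let D = the rare event, + = positive/flagged.
P(D) = 1/50
P(+|D) = 85/100 = 17/20
P(+|D') = 1/100
P(+) = P(+|D)P(D) + P(+|D')P(D')
     = \frac{17}{20} × \frac{1}{50} + \frac{1}{100} × \frac{49}{50}
     = \frac{67}{2500}
P(D|+) = P(+|D)P(D)/P(+) = \frac{85}{134}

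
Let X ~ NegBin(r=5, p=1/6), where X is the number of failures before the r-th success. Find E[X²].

Using the identity E[X²] = Var(X) + (E[X])²:
E[X] = 25
Var(X) = 150
E[X²] = 150 + (25)²
= 775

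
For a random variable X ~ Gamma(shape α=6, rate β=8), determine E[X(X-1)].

E[X(X-1)] = E[X² - X] = E[X²] - E[X]
E[X] = \frac{3}{4}
E[X²] = Var(X) + (E[X])² = \frac{3}{32} + (\frac{3}{4})² = \frac{21}{32}
E[X(X-1)] = \frac{21}{32} - \frac{3}{4} = - \frac{3}{32}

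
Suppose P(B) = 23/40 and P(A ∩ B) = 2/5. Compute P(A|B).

P(A|B) = P(A ∩ B) / P(B)
= (2/5) / (23/40)
= 16/23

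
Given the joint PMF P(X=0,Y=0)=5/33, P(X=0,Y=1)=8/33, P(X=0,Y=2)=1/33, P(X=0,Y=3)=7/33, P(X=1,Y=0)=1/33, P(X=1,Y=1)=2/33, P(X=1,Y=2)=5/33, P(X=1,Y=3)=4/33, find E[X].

First find marginal of X:
P(X=0) = 7/11
P(X=1) = 4/11
E[X] = 0 × 7/11 + 1 × 4/11 = 4/11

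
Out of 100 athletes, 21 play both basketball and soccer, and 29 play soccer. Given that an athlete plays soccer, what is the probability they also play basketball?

P(A ∩ B) = 21/100
P(B) = 29/100
P(A|B) = P(A ∩ B) / P(B) = (21/100) / (29/100) = 21/29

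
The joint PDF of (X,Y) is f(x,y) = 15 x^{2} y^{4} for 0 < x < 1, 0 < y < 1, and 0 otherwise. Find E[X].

E[X] = ∫_0^1 ∫_0^1 x × f(x,y) dy dx
= ∫_0^1 ∫_0^1 x × (15 x^{2} y^{4}) dy dx
= \frac{3}{4}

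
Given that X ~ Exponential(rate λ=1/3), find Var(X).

For X ~ Exponential(rate λ=1/3):
Var(X) = 9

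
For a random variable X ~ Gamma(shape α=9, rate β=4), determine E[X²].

Using the identity E[X²] = Var(X) + (E[X])²:
E[X] = \frac{9}{4}
Var(X) = \frac{9}{16}
E[X²] = \frac{9}{16} + (\frac{9}{4})²
= \frac{45}{8}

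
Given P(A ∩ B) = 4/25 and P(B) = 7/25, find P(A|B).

P(A|B) = P(A ∩ B) / P(B)
= (4/25) / (7/25)
= 4/7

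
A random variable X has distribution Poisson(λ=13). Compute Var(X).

For X ~ Poisson(λ=13):
Var(X) = 13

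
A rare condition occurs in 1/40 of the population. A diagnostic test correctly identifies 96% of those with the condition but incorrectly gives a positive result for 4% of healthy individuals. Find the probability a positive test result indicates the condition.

Let D = the rare event, + = positive/flagged.
P(D) = 1/40
P(+|D) = 96/100 = 24/25
P(+|D') = 4/100 = 1/25
P(+) = P(+|D)P(D) + P(+|D')P(D')
     = \frac{24}{25} × \frac{1}{40} + \frac{1}{25} × \frac{39}{40}
     = \frac{63}{1000}
P(D|+) = P(+|D)P(D)/P(+) = \frac{8}{21}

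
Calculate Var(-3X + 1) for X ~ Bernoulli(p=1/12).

For X ~ Bernoulli(p=1/12):
Var(X) = \frac{11}{144}
Var(-3X + 1) = (-3)² × Var(X) = 9 × \frac{11}{144} = \frac{11}{16}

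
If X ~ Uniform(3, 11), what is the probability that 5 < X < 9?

P(5 < X < 9) = ∫_{5}^{9} f(x) dx
where f(x) = \frac{1}{8}
= \frac{1}{2}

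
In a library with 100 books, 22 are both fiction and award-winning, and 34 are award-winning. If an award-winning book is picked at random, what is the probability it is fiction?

P(A ∩ B) = 22/100 = 11/50
P(B) = 34/100 = 17/50
P(A|B) = P(A ∩ B) / P(B) = (11/50) / (17/50) = 11/17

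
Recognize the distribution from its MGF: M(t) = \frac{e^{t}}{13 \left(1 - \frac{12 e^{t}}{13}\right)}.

The MGF M(t) = \frac{e^{t}}{13 \left(1 - \frac{12 e^{t}}{13}\right)} is the standard form for the Geometric distribution.
Comparing with the known MGF formula identifies: Geometric(p=1/13), X = trial number of first success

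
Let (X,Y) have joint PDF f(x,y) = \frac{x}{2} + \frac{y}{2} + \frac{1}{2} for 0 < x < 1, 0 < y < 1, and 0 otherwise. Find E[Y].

E[Y] = ∫_0^1 ∫_0^1 y × f(x,y) dx dy
= \frac{13}{24}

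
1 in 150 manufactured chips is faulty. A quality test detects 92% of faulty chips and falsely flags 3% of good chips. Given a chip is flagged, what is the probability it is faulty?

Let D = the rare event, + = positive/flagged.
P(D) = 1/150
P(+|D) = 92/100 = 23/25
P(+|D') = 3/100
P(+) = P(+|D)P(D) + P(+|D')P(D')
     = \frac{23}{25} × \frac{1}{150} + \frac{3}{100} × \frac{149}{150}
     = \frac{539}{15000}
P(D|+) = P(+|D)P(D)/P(+) = \frac{92}{539}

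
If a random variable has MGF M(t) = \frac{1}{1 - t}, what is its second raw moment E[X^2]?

To find E[X^2], compute M^(2)(0):
M^(1)(t) = \frac{1}{\left(1 - t\right)^{2}}
M^(2)(t) = \frac{2}{\left(1 - t\right)^{3}}
M^(2)(0) = 2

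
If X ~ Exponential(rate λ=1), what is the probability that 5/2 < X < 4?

P(5/2 < X < 4) = ∫_{5/2}^{4} f(x) dx
where f(x) = e^{- x}
= - \frac{1}{e^{4}} + e^{- \frac{5}{2}}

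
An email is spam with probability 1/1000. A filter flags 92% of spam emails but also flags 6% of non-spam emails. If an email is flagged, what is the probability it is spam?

Let D = the rare event, + = positive/flagged.
P(D) = 1/1000
P(+|D) = 92/100 = 23/25
P(+|D') = 6/100 = 3/50
P(+) = P(+|D)P(D) + P(+|D')P(D')
     = \frac{23}{25} × \frac{1}{1000} + \frac{3}{50} × \frac{999}{1000}
     = \frac{3043}{50000}
P(D|+) = P(+|D)P(D)/P(+) = \frac{46}{3043}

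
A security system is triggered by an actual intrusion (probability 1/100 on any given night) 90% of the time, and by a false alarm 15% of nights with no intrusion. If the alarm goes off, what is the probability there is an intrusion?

Let D = the rare event, + = positive/flagged.
P(D) = 1/100
P(+|D) = 90/100 = 9/10
P(+|D') = 15/100 = 3/20
P(+) = P(+|D)P(D) + P(+|D')P(D')
     = \frac{9}{10} × \frac{1}{100} + \frac{3}{20} × \frac{99}{100}
     = \frac{63}{400}
P(D|+) = P(+|D)P(D)/P(+) = \frac{2}{35}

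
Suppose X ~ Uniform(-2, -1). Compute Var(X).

For X ~ Uniform(-2, -1):
Var(X) = \frac{1}{12}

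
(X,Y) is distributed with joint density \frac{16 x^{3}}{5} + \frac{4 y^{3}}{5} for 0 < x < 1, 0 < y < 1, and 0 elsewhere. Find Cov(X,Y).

E[XY] = ∫∫ xy × f(x,y) dx dy = \frac{2}{5}
E[X] = \frac{37}{50}
E[Y] = \frac{14}{25}
Cov(X,Y) = E[XY] - E[X]E[Y] = - \frac{9}{625}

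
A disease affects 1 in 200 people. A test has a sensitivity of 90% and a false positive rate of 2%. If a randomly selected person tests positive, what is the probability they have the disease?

Let D = the rare event, + = positive/flagged.
P(D) = 1/200
P(+|D) = 90/100 = 9/10
P(+|D') = 2/100 = 1/50
P(+) = P(+|D)P(D) + P(+|D')P(D')
     = \frac{9}{10} × \frac{1}{200} + \frac{1}{50} × \frac{199}{200}
     = \frac{61}{2500}
P(D|+) = P(+|D)P(D)/P(+) = \frac{45}{244}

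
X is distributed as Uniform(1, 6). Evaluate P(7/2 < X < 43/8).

P(7/2 < X < 43/8) = ∫_{7/2}^{43/8} f(x) dx
where f(x) = \frac{1}{5}
= \frac{3}{8}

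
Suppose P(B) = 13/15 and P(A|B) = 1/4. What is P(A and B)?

By definition, P(A|B) = P(A ∩ B) / P(B)
So P(A ∩ B) = P(A|B) × P(B)
= 1/4 × 13/15
= 13/60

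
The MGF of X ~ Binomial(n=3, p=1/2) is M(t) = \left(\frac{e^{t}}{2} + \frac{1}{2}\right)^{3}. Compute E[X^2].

To find E[X^2], compute M^(2)(0):
M^(1)(t) = \frac{3 \left(\frac{e^{t}}{2} + \frac{1}{2}\right)^{2} e^{t}}{2}
M^(2)(t) = \frac{3 \left(\frac{e^{t}}{2} + \frac{1}{2}\right)^{2} e^{t}}{2} + \frac{3 \left(\frac{e^{t}}{2} + \frac{1}{2}\right) e^{2 t}}{2}
M^(2)(0) = 3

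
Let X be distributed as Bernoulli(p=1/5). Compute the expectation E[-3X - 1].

For X ~ Bernoulli(p=1/5):
E[X] = \frac{1}{5}
E[-3X - 1] = -3 × E[X] - 1 = - \frac{8}{5}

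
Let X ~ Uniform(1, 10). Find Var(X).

For X ~ Uniform(1, 10):
Var(X) = \frac{27}{4}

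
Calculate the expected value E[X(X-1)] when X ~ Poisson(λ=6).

E[X(X-1)] = E[X² - X] = E[X²] - E[X]
E[X] = 6
E[X²] = Var(X) + (E[X])² = 6 + (6)² = 42
E[X(X-1)] = 42 - 6 = 36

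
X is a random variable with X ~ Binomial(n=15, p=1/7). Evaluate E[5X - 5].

For X ~ Binomial(n=15, p=1/7):
E[X] = \frac{15}{7}
E[5X - 5] = 5 × E[X] - 5 = \frac{40}{7}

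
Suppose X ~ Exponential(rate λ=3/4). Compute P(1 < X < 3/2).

P(1 < X < 3/2) = ∫_{1}^{3/2} f(x) dx
where f(x) = \frac{3 e^{- \frac{3 x}{4}}}{4}
= - \frac{1}{e^{\frac{9}{8}}} + e^{- \frac{3}{4}}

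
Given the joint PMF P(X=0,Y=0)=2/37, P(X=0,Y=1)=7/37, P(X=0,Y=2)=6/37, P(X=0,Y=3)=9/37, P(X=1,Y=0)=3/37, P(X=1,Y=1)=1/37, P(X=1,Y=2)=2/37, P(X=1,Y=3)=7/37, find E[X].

First find marginal of X:
P(X=0) = 24/37
P(X=1) = 13/37
E[X] = 0 × 24/37 + 1 × 13/37 = 13/37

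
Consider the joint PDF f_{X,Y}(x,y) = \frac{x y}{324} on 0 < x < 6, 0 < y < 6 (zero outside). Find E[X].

f_X(x) = ∫_0^6 \frac{x y}{324} dy = \frac{x}{18}
E[X] = ∫_0^6 x × (\frac{x}{18}) dx = 4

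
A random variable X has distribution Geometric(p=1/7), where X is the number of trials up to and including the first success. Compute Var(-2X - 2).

For X ~ Geometric(p=1/7), where X is the number of trials up to and including the first success:
Var(X) = 42
Var(-2X - 2) = (-2)² × Var(X) = 4 × 42 = 168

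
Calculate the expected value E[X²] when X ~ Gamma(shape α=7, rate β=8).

Using the identity E[X²] = Var(X) + (E[X])²:
E[X] = \frac{7}{8}
Var(X) = \frac{7}{64}
E[X²] = \frac{7}{64} + (\frac{7}{8})²
= \frac{7}{8}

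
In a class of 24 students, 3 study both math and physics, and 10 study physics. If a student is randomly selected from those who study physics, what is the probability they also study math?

P(A ∩ B) = 3/24 = 1/8
P(B) = 10/24 = 5/12
P(A|B) = P(A ∩ B) / P(B) = (1/8) / (5/12) = 3/10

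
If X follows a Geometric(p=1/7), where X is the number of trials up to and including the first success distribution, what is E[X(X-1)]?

E[X(X-1)] = E[X² - X] = E[X²] - E[X]
E[X] = 7
E[X²] = Var(X) + (E[X])² = 42 + (7)² = 91
E[X(X-1)] = 91 - 7 = 84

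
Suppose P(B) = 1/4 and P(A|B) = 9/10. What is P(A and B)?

By definition, P(A|B) = P(A ∩ B) / P(B)
So P(A ∩ B) = P(A|B) × P(B)
= 9/10 × 1/4
= 9/40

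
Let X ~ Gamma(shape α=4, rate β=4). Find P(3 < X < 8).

P(3 < X < 8) = ∫_{3}^{8} f(x) dx
where f(x) = \frac{128 x^{3} e^{- 4 x}}{3}
= \frac{-18019 + 1119 e^{20}}{3 e^{32}}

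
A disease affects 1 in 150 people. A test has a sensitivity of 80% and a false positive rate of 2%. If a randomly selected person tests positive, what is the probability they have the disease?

Let D = the rare event, + = positive/flagged.
P(D) = 1/150
P(+|D) = 80/100 = 4/5
P(+|D') = 2/100 = 1/50
P(+) = P(+|D)P(D) + P(+|D')P(D')
     = \frac{4}{5} × \frac{1}{150} + \frac{1}{50} × \frac{149}{150}
     = \frac{63}{2500}
P(D|+) = P(+|D)P(D)/P(+) = \frac{40}{189}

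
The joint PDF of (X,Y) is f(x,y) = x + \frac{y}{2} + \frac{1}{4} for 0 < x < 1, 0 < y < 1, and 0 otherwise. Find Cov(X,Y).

E[XY] = ∫∫ xy × f(x,y) dx dy = \frac{5}{16}
E[X] = \frac{7}{12}
E[Y] = \frac{13}{24}
Cov(X,Y) = E[XY] - E[X]E[Y] = - \frac{1}{288}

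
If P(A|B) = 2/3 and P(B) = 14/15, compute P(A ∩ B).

By definition, P(A|B) = P(A ∩ B) / P(B)
So P(A ∩ B) = P(A|B) × P(B)
= 2/3 × 14/15
= 28/45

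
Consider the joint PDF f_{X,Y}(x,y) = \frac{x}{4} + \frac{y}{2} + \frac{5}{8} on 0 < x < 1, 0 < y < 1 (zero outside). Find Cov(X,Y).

E[XY] = ∫∫ xy × f(x,y) dx dy = \frac{9}{32}
E[X] = \frac{25}{48}
E[Y] = \frac{13}{24}
Cov(X,Y) = E[XY] - E[X]E[Y] = - \frac{1}{1152}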